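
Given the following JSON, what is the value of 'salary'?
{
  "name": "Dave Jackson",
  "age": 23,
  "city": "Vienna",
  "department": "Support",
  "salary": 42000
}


Looking up field 'salary'
Value: 42000

42000


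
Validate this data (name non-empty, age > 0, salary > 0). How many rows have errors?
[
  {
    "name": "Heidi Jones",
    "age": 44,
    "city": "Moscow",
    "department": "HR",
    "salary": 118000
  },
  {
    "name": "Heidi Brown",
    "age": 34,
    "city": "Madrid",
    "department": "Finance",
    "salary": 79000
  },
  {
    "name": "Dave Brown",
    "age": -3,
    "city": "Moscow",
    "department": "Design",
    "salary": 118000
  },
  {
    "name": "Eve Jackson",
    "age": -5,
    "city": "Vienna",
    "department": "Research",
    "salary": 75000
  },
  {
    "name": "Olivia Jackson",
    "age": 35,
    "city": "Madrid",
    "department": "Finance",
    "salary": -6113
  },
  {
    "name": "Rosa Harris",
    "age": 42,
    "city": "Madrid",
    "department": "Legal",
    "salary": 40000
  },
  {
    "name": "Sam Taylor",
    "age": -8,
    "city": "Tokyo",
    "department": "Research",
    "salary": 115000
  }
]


Validating 7 records:
Rules: name non-empty, age > 0, salary > 0

  Row 1 (Heidi Jones): OK
  Row 2 (Heidi Brown): OK
  Row 3 (Dave Brown): negative age: -3
  Row 4 (Eve Jackson): negative age: -5
  Row 5 (Olivia Jackson): negative salary: -6113
  Row 6 (Rosa Harris): OK
  Row 7 (Sam Taylor): negative age: -8

Total errors: 4

4 errors


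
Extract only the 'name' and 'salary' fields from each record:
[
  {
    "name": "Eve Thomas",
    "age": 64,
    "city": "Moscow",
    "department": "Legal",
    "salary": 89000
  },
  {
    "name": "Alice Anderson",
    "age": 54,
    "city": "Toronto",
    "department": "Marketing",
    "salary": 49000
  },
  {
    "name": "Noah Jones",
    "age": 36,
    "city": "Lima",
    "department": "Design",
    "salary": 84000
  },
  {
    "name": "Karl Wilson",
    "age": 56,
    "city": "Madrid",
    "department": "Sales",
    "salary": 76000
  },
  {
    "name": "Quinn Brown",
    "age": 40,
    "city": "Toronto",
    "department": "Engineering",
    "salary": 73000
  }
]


Original: 5 records with fields: name, age, city, department, salary
Keep: ['name', 'salary']
Drop: ['age', 'city', 'department']
Result: 5 records, 2 fields each

[
  {
    "name": "Eve Thomas",
    "salary": 89000
  },
  {
    "name": "Alice Anderson",
    "salary": 49000
  },
  {
    "name": "Noah Jones",
    "salary": 84000
  },
  {
    "name": "Karl Wilson",
    "salary": 76000
  },
  {
    "name": "Quinn Brown",
    "salary": 73000
  }
]


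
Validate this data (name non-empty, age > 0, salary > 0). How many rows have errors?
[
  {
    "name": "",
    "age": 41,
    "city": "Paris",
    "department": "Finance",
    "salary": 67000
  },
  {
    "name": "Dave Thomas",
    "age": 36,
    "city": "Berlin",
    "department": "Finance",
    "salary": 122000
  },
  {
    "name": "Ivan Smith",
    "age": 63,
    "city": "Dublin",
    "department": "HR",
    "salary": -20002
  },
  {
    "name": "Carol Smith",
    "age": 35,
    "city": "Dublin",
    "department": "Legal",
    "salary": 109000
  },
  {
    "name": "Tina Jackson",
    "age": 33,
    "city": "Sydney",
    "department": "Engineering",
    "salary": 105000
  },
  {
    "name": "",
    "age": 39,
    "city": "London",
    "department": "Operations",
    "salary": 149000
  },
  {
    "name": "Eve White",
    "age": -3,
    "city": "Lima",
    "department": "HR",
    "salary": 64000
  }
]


Validating 7 records:
Rules: name non-empty, age > 0, salary > 0

  Row 1 (???): empty name
  Row 2 (Dave Thomas): OK
  Row 3 (Ivan Smith): negative salary: -20002
  Row 4 (Carol Smith): OK
  Row 5 (Tina Jackson): OK
  Row 6 (???): empty name
  Row 7 (Eve White): negative age: -3

Total errors: 4

4 errors


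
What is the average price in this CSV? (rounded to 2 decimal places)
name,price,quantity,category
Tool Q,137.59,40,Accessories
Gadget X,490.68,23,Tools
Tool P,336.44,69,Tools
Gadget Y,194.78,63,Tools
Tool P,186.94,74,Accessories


Computing average price:
Values: [137.59, 490.68, 336.44, 194.78, 186.94]
Sum = 1346.43
Count = 5
Average = 1346.43/5 = 269.286 exactly -> 269.29 (rounded half-up to 2 decimal places)

269.29


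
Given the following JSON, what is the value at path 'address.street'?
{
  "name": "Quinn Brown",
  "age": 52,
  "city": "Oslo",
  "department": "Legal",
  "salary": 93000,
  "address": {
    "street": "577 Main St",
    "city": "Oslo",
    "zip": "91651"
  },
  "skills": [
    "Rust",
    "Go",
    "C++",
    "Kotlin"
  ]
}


Query: address.street
Path: address -> street
Value: 577 Main St

577 Main St


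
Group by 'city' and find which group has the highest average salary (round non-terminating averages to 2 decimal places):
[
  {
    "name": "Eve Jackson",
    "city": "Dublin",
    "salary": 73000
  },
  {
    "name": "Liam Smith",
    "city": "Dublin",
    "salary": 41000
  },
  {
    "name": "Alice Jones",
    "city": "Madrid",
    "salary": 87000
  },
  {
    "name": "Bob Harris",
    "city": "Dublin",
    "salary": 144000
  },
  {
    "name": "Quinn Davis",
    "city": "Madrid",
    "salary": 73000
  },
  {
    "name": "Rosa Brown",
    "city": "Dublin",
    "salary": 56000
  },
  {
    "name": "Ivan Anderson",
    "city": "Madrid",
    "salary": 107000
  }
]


Group by: city

Groups:
  Dublin: 4 people, avg salary = 314000/4 = $78500
  Madrid: 3 people, avg salary = 267000/3 = $89000

Highest average salary: Madrid ($89000)

Madrid ($89000)


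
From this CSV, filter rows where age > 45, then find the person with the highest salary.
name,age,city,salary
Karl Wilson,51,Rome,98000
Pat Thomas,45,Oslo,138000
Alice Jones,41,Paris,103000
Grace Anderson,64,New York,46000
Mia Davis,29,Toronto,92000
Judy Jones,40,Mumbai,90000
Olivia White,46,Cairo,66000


Filter: age > 45
Sort by: salary (descending)

Filtered records (3):
  Karl Wilson, age 51, salary $98000
  Olivia White, age 46, salary $66000
  Grace Anderson, age 64, salary $46000

Highest salary: Karl Wilson ($98000)

Karl Wilson


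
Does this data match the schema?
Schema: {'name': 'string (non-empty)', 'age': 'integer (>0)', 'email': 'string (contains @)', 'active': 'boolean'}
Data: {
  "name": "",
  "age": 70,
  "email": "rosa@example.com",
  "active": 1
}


Validating each field against schema:
  name: FAIL ("" is an empty string)
  age: OK (positive integer)
  email: OK (string with @)
  active: FAIL (1 is not a boolean)

Result: INVALID (2 errors: name, active)

INVALID (2 errors: name, active)


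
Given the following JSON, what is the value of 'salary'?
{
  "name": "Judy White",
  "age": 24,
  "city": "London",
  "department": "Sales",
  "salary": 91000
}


Looking up field 'salary'
Value: 91000

91000


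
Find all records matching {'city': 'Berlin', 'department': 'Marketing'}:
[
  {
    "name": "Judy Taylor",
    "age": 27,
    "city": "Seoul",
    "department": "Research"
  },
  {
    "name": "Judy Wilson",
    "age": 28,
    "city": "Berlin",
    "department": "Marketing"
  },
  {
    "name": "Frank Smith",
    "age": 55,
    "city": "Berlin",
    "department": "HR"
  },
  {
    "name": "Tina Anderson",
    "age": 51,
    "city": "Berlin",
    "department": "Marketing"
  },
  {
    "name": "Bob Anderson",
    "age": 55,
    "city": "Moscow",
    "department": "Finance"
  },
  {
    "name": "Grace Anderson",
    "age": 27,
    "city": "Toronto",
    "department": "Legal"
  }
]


Search criteria: {'city': 'Berlin', 'department': 'Marketing'}

Checking 6 records:
  Judy Taylor: {city: Seoul, department: Research}
  Judy Wilson: {city: Berlin, department: Marketing} <-- MATCH
  Frank Smith: {city: Berlin, department: HR}
  Tina Anderson: {city: Berlin, department: Marketing} <-- MATCH
  Bob Anderson: {city: Moscow, department: Finance}
  Grace Anderson: {city: Toronto, department: Legal}

Matches: ["Judy Wilson", "Tina Anderson"]

["Judy Wilson", "Tina Anderson"]


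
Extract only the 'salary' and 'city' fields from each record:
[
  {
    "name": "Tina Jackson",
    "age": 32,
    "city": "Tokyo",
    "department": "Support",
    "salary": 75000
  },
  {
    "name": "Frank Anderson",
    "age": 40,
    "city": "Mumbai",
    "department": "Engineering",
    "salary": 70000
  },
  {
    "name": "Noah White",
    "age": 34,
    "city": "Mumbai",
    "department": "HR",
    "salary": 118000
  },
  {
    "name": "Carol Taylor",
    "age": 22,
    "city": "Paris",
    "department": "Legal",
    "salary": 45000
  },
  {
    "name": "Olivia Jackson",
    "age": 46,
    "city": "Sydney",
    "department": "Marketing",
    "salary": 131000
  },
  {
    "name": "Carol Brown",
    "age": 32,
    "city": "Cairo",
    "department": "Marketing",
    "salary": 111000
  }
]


Original: 6 records with fields: name, age, city, department, salary
Keep: ['salary', 'city']
Drop: ['name', 'age', 'department']
Result: 6 records, 2 fields each

[
  {
    "salary": 75000,
    "city": "Tokyo"
  },
  {
    "salary": 70000,
    "city": "Mumbai"
  },
  {
    "salary": 118000,
    "city": "Mumbai"
  },
  {
    "salary": 45000,
    "city": "Paris"
  },
  {
    "salary": 131000,
    "city": "Sydney"
  },
  {
    "salary": 111000,
    "city": "Cairo"
  }
]


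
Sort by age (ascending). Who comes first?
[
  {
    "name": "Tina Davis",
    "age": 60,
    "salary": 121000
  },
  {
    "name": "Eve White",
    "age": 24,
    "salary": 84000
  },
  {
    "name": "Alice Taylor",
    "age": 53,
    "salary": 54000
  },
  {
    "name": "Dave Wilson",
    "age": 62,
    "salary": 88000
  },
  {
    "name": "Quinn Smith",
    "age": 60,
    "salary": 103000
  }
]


Sort by: age (ascending)

Sorted order:
  1. Eve White (age = 24)
  2. Alice Taylor (age = 53)
  3. Tina Davis (age = 60)
  4. Quinn Smith (age = 60)
  5. Dave Wilson (age = 62)

First: Eve White

Eve White


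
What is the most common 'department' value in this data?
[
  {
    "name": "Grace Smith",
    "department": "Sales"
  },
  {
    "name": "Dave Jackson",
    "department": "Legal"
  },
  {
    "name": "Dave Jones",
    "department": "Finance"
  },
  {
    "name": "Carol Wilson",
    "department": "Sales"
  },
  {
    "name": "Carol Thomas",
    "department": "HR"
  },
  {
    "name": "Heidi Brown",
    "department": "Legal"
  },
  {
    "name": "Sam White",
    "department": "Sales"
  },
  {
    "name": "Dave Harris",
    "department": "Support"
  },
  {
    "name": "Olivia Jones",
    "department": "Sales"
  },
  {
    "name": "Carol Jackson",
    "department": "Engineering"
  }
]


Counting 'department' values across 10 records:

  Sales: 4 ####
  Legal: 2 ##
  Finance: 1 #
  HR: 1 #
  Support: 1 #
  Engineering: 1 #

Most common: Sales (4 times)

Sales (4 times)


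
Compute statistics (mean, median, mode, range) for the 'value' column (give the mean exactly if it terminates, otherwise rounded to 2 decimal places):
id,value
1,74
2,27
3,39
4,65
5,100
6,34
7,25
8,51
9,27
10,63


Data: [74, 27, 39, 65, 100, 34, 25, 51, 27, 63]
Count: 10
Sum: 505
Mean: 505/10 = 50.5
Sorted: [25, 27, 27, 34, 39, 51, 63, 65, 74, 100]
Median: 45.0
Mode: 27 (2 times)
Range: 100 - 25 = 75
Min: 25, Max: 100

mean=50.5, median=45.0, mode=27, range=75


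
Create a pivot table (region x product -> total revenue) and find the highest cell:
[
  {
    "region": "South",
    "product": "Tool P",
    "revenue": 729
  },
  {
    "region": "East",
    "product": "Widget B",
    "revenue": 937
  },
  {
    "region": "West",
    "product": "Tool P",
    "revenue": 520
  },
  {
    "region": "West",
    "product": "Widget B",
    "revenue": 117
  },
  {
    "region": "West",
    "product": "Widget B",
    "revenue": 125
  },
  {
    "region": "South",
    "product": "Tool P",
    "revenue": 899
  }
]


Pivot: region (rows) x product (columns) -> total revenue

     Tool P        Widget B    
East             0           937  
South         1628             0  
West           520           242  

Highest: South / Tool P = $1628

South / Tool P = $1628


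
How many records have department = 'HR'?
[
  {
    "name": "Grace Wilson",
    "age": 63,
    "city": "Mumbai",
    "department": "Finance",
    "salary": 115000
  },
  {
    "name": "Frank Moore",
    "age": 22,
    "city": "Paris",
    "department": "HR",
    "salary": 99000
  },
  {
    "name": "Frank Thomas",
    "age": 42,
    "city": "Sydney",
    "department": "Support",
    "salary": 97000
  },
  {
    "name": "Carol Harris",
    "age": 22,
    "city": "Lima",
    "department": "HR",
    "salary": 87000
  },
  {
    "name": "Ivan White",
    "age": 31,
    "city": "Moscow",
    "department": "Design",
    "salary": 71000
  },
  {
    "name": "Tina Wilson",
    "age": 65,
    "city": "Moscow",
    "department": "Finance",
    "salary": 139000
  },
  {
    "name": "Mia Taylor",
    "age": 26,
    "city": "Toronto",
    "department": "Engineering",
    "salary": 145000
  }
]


Data: 7 records
Condition: department = 'HR'

Checking each record:
  Grace Wilson: Finance
  Frank Moore: HR MATCH
  Frank Thomas: Support
  Carol Harris: HR MATCH
  Ivan White: Design
  Tina Wilson: Finance
  Mia Taylor: Engineering

Count: 2

2


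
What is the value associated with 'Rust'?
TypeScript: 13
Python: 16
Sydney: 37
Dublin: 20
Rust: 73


Looking up key 'Rust'
Value: 73

73


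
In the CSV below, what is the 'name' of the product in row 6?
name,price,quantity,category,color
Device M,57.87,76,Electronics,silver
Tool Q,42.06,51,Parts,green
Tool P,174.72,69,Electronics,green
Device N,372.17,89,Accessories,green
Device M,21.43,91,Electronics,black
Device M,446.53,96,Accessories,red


Query: Row 6 ('Device M'), column 'name'
Value: Device M

Device M


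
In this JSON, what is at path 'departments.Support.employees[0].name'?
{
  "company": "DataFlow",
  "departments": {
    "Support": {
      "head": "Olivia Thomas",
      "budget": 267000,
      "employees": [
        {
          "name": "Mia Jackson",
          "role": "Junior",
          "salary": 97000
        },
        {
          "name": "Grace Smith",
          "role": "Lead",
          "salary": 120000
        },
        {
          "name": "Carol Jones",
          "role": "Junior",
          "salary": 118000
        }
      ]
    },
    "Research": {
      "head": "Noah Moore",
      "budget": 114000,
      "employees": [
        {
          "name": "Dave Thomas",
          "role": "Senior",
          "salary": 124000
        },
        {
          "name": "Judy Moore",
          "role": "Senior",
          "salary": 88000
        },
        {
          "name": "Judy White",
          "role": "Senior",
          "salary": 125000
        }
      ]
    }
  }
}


Path: departments.Support.employees[0].name

Navigate:
  -> departments
  -> Support
  -> employees[0].name = 'Mia Jackson'

Mia Jackson


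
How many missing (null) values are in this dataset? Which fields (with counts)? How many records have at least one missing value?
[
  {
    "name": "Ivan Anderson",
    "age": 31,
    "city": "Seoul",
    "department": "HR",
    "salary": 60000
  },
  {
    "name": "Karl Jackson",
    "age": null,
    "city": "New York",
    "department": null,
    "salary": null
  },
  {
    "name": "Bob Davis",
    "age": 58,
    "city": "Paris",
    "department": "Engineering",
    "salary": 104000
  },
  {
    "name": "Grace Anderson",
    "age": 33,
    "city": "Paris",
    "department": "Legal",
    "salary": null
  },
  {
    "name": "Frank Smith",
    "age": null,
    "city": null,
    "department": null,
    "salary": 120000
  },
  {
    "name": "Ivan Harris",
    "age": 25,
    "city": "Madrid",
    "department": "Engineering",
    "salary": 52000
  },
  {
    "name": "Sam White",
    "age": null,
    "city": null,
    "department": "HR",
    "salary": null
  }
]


Checking for missing (null) values in 7 records:

  Ivan Anderson: complete
  Karl Jackson: age, department, salary
  Bob Davis: complete
  Grace Anderson: salary
  Frank Smith: age, city, department
  Ivan Harris: complete
  Sam White: age, city, salary

Per field:
  name: 0 missing
  age: 3 missing
  city: 2 missing
  department: 2 missing
  salary: 3 missing

Total missing values: 10
Records with any missing: 4

10 missing values (age: 3, city: 2, department: 2, salary: 3); 4 incomplete records


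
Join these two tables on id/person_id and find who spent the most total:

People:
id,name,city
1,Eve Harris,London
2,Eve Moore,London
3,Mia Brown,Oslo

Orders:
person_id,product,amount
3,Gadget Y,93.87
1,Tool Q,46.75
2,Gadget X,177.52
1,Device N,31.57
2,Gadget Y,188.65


Join on: people.id = orders.person_id

Joined rows:
  Mia Brown (Oslo) bought Gadget Y for $93.87
  Eve Harris (London) bought Tool Q for $46.75
  Eve Moore (London) bought Gadget X for $177.52
  Eve Harris (London) bought Device N for $31.57
  Eve Moore (London) bought Gadget Y for $188.65

Total per person:
  Eve Moore: $366.17
  Mia Brown: $93.87
  Eve Harris: $78.32

Top spender: Eve Moore ($366.17)

Eve Moore ($366.17)


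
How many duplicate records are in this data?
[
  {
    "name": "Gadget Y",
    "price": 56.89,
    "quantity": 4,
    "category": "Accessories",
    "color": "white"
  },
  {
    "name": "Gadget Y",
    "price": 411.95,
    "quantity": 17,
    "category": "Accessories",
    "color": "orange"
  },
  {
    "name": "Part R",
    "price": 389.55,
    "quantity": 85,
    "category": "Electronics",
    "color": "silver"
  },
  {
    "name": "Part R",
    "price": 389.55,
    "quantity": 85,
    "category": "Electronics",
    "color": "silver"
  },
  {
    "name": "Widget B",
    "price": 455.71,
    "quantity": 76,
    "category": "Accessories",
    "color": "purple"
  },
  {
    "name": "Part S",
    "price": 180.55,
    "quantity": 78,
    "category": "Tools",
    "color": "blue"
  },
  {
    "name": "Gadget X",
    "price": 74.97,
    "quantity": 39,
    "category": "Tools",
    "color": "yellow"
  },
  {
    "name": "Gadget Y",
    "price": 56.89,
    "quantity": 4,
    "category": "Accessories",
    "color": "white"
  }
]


Checking 8 records for duplicates:

  Row 1: Gadget Y ($56.89, qty 4)
  Row 2: Gadget Y ($411.95, qty 17)
  Row 3: Part R ($389.55, qty 85)
  Row 4: Part R ($389.55, qty 85) <-- DUPLICATE
  Row 5: Widget B ($455.71, qty 76)
  Row 6: Part S ($180.55, qty 78)
  Row 7: Gadget X ($74.97, qty 39)
  Row 8: Gadget Y ($56.89, qty 4) <-- DUPLICATE

Duplicates found: 2
Unique records: 6

2 duplicates, 6 unique


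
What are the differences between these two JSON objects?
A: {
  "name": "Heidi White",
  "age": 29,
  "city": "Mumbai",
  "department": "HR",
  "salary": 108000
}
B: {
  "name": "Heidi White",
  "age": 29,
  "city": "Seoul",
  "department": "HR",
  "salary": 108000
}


Comparing each field (in key order):
  name: same
  age: same
  city: DIFFERENT
  department: same
  salary: same
Differences:
  city: Mumbai -> Seoul

1 field(s) changed

1 change: city


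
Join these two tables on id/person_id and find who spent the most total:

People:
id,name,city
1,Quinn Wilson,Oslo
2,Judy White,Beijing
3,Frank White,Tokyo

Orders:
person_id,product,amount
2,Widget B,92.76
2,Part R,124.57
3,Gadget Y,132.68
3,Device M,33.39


Join on: people.id = orders.person_id

Joined rows:
  Judy White (Beijing) bought Widget B for $92.76
  Judy White (Beijing) bought Part R for $124.57
  Frank White (Tokyo) bought Gadget Y for $132.68
  Frank White (Tokyo) bought Device M for $33.39

Total per person:
  Judy White: $217.33
  Frank White: $166.07

Top spender: Judy White ($217.33)

Judy White ($217.33)


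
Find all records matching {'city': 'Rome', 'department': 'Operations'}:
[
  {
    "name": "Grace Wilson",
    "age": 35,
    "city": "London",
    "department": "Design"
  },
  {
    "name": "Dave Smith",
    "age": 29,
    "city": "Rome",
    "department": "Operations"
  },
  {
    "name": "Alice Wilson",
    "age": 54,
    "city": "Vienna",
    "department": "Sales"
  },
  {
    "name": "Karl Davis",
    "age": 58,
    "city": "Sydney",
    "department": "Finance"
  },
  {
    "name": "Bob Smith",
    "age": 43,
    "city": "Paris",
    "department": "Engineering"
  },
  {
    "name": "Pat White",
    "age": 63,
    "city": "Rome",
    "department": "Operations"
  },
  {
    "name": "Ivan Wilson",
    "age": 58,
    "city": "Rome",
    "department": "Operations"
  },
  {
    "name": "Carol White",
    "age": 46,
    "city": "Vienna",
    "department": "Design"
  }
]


Search criteria: {'city': 'Rome', 'department': 'Operations'}

Checking 8 records:
  Grace Wilson: {city: London, department: Design}
  Dave Smith: {city: Rome, department: Operations} <-- MATCH
  Alice Wilson: {city: Vienna, department: Sales}
  Karl Davis: {city: Sydney, department: Finance}
  Bob Smith: {city: Paris, department: Engineering}
  Pat White: {city: Rome, department: Operations} <-- MATCH
  Ivan Wilson: {city: Rome, department: Operations} <-- MATCH
  Carol White: {city: Vienna, department: Design}

Matches: ["Dave Smith", "Pat White", "Ivan Wilson"]

["Dave Smith", "Pat White", "Ivan Wilson"]


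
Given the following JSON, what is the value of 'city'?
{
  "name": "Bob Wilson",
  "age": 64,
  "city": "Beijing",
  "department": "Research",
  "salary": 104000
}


Looking up field 'city'
Value: Beijing

Beijing


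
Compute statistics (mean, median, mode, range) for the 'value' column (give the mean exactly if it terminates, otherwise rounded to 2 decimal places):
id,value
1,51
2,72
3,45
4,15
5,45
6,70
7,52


Data: [51, 72, 45, 15, 45, 70, 52]
Count: 7
Sum: 350
Mean: 350/7 = 50
Sorted: [15, 45, 45, 51, 52, 70, 72]
Median: 51.0
Mode: 45 (2 times)
Range: 72 - 15 = 57
Min: 15, Max: 72

mean=50, median=51.0, mode=45, range=57


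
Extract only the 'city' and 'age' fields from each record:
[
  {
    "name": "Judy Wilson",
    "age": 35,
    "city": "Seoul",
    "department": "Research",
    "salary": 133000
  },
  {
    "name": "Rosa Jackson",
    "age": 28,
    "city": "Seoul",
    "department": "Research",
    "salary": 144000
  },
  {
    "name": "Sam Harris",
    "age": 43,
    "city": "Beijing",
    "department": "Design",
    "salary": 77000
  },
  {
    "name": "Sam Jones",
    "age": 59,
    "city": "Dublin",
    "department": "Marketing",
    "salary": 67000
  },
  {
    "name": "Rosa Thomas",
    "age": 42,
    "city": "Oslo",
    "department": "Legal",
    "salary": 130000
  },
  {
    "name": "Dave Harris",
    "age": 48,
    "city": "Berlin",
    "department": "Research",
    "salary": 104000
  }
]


Original: 6 records with fields: name, age, city, department, salary
Keep: ['city', 'age']
Drop: ['name', 'department', 'salary']
Result: 6 records, 2 fields each

[
  {
    "city": "Seoul",
    "age": 35
  },
  {
    "city": "Seoul",
    "age": 28
  },
  {
    "city": "Beijing",
    "age": 43
  },
  {
    "city": "Dublin",
    "age": 59
  },
  {
    "city": "Oslo",
    "age": 42
  },
  {
    "city": "Berlin",
    "age": 48
  }
]


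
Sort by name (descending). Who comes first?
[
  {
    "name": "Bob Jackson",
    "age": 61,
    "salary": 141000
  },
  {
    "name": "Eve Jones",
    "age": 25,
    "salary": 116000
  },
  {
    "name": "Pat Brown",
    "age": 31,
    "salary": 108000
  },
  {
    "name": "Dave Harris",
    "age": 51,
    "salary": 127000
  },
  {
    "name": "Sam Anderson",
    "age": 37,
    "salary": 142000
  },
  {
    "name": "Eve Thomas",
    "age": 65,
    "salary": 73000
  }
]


Sort by: name (descending)

Sorted order:
  1. Sam Anderson (name = Sam Anderson)
  2. Pat Brown (name = Pat Brown)
  3. Eve Thomas (name = Eve Thomas)
  4. Eve Jones (name = Eve Jones)
  5. Dave Harris (name = Dave Harris)
  6. Bob Jackson (name = Bob Jackson)

First: Sam Anderson

Sam Anderson


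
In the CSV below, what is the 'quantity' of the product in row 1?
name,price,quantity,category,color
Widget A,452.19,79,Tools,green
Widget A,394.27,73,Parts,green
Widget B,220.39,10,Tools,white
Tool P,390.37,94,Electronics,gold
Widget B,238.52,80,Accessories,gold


Query: Row 1 ('Widget A'), column 'quantity'
Value: 79

79


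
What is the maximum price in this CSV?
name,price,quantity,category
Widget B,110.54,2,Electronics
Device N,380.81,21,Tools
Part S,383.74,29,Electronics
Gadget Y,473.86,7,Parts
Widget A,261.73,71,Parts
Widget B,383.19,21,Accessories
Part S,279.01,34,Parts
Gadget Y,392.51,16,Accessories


Computing maximum price:
Values: [110.54, 380.81, 383.74, 473.86, 261.73, 383.19, 279.01, 392.51]
Max = 473.86

473.86


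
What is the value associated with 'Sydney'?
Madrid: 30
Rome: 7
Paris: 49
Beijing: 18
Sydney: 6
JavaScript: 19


Looking up key 'Sydney'
Value: 6

6


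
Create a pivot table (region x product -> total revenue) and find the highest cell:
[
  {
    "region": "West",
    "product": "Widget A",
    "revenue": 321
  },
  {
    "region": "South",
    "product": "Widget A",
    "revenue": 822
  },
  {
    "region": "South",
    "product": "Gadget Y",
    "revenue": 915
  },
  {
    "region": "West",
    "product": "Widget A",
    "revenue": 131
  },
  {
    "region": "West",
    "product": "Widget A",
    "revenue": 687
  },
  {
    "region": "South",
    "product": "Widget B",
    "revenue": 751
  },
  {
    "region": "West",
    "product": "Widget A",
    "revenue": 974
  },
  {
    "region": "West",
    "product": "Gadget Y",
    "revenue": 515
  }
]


Pivot: region (rows) x product (columns) -> total revenue

     Gadget Y      Widget A      Widget B    
South          915           822           751  
West           515          2113             0  

Highest: West / Widget A = $2113

West / Widget A = $2113


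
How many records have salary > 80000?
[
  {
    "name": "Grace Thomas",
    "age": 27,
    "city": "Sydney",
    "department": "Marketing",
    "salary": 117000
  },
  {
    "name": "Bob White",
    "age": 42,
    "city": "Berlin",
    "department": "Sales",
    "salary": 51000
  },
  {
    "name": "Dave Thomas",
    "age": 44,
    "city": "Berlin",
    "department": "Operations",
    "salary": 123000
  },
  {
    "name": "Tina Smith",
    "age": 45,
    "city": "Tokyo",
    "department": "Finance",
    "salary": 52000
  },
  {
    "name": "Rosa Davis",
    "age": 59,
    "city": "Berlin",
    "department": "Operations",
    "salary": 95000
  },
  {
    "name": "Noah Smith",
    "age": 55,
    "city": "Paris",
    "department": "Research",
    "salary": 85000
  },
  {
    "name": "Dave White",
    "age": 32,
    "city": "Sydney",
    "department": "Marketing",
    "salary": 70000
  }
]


Data: 7 records
Condition: salary > 80000

Checking each record:
  Grace Thomas: 117000 MATCH
  Bob White: 51000
  Dave Thomas: 123000 MATCH
  Tina Smith: 52000
  Rosa Davis: 95000 MATCH
  Noah Smith: 85000 MATCH
  Dave White: 70000

Count: 4

4


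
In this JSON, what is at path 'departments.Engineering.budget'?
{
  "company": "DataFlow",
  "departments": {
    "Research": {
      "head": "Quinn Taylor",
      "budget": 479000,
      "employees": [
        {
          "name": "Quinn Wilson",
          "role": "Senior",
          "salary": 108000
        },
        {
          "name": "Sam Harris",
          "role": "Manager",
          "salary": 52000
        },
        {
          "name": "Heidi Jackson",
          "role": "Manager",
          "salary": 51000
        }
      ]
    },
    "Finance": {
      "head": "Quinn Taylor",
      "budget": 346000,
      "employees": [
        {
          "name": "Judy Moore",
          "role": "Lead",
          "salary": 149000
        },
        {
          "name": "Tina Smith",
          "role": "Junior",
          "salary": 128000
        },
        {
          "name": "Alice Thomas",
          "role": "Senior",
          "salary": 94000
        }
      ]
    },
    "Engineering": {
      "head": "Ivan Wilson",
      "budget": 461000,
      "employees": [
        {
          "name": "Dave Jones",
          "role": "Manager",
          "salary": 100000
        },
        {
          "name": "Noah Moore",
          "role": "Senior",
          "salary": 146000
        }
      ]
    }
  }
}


Path: departments.Engineering.budget

Navigate:
  -> departments
  -> Engineering
  -> budget = 461000

461000


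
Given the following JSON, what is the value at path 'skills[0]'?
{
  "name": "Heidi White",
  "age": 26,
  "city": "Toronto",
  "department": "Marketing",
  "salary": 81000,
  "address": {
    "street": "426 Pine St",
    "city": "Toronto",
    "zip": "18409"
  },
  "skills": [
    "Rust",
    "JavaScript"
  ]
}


Query: skills[0]
Path: skills -> first element
Value: Rust

Rust


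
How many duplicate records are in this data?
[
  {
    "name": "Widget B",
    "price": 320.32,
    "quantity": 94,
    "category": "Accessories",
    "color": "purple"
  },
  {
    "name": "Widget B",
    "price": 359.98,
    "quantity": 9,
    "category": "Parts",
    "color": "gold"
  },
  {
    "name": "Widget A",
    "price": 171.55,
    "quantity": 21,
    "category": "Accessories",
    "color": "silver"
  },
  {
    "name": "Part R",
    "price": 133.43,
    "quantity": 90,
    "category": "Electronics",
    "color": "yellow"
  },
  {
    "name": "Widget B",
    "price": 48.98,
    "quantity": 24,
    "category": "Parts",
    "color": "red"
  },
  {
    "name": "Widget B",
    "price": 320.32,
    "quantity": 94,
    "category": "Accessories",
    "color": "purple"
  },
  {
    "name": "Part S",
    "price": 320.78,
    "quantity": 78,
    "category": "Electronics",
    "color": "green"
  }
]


Checking 7 records for duplicates:

  Row 1: Widget B ($320.32, qty 94)
  Row 2: Widget B ($359.98, qty 9)
  Row 3: Widget A ($171.55, qty 21)
  Row 4: Part R ($133.43, qty 90)
  Row 5: Widget B ($48.98, qty 24)
  Row 6: Widget B ($320.32, qty 94) <-- DUPLICATE
  Row 7: Part S ($320.78, qty 78)

Duplicates found: 1
Unique records: 6

1 duplicates, 6 unique


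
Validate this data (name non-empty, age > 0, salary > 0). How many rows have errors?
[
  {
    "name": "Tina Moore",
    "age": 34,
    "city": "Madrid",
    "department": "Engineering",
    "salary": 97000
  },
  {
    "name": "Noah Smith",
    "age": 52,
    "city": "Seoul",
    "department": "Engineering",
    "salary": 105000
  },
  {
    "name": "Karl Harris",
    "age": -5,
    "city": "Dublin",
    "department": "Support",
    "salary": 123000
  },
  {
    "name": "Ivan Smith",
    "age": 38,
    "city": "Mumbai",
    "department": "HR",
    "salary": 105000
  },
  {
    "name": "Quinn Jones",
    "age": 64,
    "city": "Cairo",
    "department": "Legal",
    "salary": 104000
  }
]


Validating 5 records:
Rules: name non-empty, age > 0, salary > 0

  Row 1 (Tina Moore): OK
  Row 2 (Noah Smith): OK
  Row 3 (Karl Harris): negative age: -5
  Row 4 (Ivan Smith): OK
  Row 5 (Quinn Jones): OK

Total errors: 1

1 errors


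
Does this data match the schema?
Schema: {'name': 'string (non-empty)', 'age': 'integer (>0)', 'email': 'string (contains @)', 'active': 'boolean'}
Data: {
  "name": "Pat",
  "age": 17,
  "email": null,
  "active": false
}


Validating each field against schema:
  name: OK (non-empty string)
  age: OK (positive integer)
  email: FAIL (null is not a string)
  active: OK (boolean)

Result: INVALID (1 error: email)

INVALID (1 error: email)


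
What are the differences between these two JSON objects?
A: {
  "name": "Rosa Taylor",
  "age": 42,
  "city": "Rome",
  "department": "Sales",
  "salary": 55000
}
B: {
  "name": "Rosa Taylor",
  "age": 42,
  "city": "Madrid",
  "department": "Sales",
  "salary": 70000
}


Comparing each field (in key order):
  name: same
  age: same
  city: DIFFERENT
  department: same
  salary: DIFFERENT
Differences:
  city: Rome -> Madrid
  salary: 55000 -> 70000

2 field(s) changed

2 changes: city, salary


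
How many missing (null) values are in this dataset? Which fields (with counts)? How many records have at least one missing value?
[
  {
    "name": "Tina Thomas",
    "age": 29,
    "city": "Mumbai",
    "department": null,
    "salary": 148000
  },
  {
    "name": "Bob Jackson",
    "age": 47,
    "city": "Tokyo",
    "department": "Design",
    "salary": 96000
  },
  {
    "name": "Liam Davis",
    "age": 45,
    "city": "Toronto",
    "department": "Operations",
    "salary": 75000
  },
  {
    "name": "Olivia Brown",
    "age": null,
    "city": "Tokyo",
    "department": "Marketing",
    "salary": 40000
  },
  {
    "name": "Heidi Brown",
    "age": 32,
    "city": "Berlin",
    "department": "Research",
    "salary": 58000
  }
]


Checking for missing (null) values in 5 records:

  Tina Thomas: department
  Bob Jackson: complete
  Liam Davis: complete
  Olivia Brown: age
  Heidi Brown: complete

Per field:
  name: 0 missing
  age: 1 missing
  city: 0 missing
  department: 1 missing
  salary: 0 missing

Total missing values: 2
Records with any missing: 2

2 missing values (age: 1, department: 1); 2 incomplete records


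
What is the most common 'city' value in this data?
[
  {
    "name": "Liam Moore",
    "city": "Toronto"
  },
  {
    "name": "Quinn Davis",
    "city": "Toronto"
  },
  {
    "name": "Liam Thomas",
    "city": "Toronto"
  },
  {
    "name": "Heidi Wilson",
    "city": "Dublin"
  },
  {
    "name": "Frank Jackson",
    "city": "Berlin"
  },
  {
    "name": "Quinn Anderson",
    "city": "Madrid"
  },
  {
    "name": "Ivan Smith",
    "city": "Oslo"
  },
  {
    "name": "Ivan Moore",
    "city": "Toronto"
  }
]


Counting 'city' values across 8 records:

  Toronto: 4 ####
  Dublin: 1 #
  Berlin: 1 #
  Madrid: 1 #
  Oslo: 1 #

Most common: Toronto (4 times)

Toronto (4 times)


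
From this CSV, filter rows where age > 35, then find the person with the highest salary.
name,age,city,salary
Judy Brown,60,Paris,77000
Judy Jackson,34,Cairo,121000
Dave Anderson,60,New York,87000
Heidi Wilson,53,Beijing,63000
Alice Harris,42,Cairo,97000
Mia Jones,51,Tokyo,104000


Filter: age > 35
Sort by: salary (descending)

Filtered records (5):
  Mia Jones, age 51, salary $104000
  Alice Harris, age 42, salary $97000
  Dave Anderson, age 60, salary $87000
  Judy Brown, age 60, salary $77000
  Heidi Wilson, age 53, salary $63000

Highest salary: Mia Jones ($104000)

Mia Jones


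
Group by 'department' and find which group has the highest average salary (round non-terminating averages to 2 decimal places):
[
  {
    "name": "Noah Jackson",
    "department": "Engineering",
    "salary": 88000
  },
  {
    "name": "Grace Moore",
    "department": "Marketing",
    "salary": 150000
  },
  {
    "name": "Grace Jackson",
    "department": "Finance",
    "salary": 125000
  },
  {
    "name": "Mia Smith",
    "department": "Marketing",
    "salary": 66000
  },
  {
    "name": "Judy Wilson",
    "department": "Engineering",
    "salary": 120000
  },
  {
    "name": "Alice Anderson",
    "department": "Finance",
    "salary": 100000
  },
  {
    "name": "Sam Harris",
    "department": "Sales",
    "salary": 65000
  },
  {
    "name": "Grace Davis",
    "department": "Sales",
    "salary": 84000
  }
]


Group by: department

Groups:
  Engineering: 2 people, avg salary = 208000/2 = $104000
  Finance: 2 people, avg salary = 225000/2 = $112500
  Marketing: 2 people, avg salary = 216000/2 = $108000
  Sales: 2 people, avg salary = 149000/2 = $74500

Highest average salary: Finance ($112500)

Finance ($112500)


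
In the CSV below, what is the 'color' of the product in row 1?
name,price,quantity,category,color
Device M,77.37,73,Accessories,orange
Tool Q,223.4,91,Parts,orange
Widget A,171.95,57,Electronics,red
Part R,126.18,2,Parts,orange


Query: Row 1 ('Device M'), column 'color'
Value: orange

orange


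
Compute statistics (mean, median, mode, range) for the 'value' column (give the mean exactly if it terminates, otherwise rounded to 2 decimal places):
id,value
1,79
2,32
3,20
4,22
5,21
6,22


Data: [79, 32, 20, 22, 21, 22]
Count: 6
Sum: 196
Mean: 196/6 ≈ 32.67 (rounded to 2 decimal places)
Sorted: [20, 21, 22, 22, 32, 79]
Median: 22.0
Mode: 22 (2 times)
Range: 79 - 20 = 59
Min: 20, Max: 79

mean≈32.67, median=22.0, mode=22, range=59


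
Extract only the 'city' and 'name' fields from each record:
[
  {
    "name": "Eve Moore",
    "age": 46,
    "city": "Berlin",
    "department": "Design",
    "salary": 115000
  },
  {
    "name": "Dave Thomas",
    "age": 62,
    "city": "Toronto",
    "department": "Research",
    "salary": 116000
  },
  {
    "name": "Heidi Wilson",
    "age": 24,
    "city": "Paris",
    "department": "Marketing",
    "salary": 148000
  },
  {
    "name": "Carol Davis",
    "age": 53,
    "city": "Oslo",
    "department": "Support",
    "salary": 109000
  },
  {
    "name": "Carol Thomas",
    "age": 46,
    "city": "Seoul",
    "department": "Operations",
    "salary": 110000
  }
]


Original: 5 records with fields: name, age, city, department, salary
Keep: ['city', 'name']
Drop: ['age', 'department', 'salary']
Result: 5 records, 2 fields each

[
  {
    "city": "Berlin",
    "name": "Eve Moore"
  },
  {
    "city": "Toronto",
    "name": "Dave Thomas"
  },
  {
    "city": "Paris",
    "name": "Heidi Wilson"
  },
  {
    "city": "Oslo",
    "name": "Carol Davis"
  },
  {
    "city": "Seoul",
    "name": "Carol Thomas"
  }
]


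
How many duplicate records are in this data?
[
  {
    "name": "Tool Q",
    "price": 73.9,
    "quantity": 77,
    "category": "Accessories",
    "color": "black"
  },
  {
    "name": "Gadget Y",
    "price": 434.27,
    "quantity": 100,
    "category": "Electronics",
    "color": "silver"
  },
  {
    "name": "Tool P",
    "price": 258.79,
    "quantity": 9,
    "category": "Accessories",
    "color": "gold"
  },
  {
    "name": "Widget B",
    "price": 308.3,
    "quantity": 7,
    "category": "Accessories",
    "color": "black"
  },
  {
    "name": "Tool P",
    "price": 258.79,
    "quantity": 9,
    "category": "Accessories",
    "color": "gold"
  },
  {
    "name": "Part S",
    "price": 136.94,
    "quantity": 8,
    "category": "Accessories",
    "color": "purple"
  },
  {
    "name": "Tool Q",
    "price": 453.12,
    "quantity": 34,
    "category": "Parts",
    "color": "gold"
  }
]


Checking 7 records for duplicates:

  Row 1: Tool Q ($73.9, qty 77)
  Row 2: Gadget Y ($434.27, qty 100)
  Row 3: Tool P ($258.79, qty 9)
  Row 4: Widget B ($308.3, qty 7)
  Row 5: Tool P ($258.79, qty 9) <-- DUPLICATE
  Row 6: Part S ($136.94, qty 8)
  Row 7: Tool Q ($453.12, qty 34)

Duplicates found: 1
Unique records: 6

1 duplicates, 6 unique


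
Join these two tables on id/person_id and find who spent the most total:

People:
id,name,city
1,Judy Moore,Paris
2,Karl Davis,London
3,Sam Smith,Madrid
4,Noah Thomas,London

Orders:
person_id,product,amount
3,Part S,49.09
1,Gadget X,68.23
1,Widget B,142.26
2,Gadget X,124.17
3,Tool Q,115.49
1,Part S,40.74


Join on: people.id = orders.person_id

Joined rows:
  Sam Smith (Madrid) bought Part S for $49.09
  Judy Moore (Paris) bought Gadget X for $68.23
  Judy Moore (Paris) bought Widget B for $142.26
  Karl Davis (London) bought Gadget X for $124.17
  Sam Smith (Madrid) bought Tool Q for $115.49
  Judy Moore (Paris) bought Part S for $40.74

Total per person:
  Judy Moore: $251.23
  Sam Smith: $164.58
  Karl Davis: $124.17

Top spender: Judy Moore ($251.23)

Judy Moore ($251.23)


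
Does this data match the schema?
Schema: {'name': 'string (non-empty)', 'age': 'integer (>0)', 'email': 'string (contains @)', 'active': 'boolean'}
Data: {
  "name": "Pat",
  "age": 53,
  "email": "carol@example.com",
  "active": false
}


Validating each field against schema:
  name: OK (non-empty string)
  age: OK (positive integer)
  email: OK (string with @)
  active: OK (boolean)

Result: VALID

VALID


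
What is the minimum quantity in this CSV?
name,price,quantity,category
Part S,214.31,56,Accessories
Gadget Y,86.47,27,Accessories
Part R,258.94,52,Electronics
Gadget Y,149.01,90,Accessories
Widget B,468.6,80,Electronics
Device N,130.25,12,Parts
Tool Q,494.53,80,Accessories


Computing minimum quantity:
Values: [56, 27, 52, 90, 80, 12, 80]
Min = 12

12


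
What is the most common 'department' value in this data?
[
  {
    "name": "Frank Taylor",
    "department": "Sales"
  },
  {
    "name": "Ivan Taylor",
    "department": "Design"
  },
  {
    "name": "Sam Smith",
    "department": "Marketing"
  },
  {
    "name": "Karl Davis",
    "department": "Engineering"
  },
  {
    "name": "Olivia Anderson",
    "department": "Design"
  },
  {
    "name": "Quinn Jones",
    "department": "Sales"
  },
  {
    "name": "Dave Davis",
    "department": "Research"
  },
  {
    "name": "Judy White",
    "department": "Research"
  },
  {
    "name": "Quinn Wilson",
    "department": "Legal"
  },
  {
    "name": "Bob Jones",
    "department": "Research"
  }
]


Counting 'department' values across 10 records:

  Research: 3 ###
  Sales: 2 ##
  Design: 2 ##
  Marketing: 1 #
  Engineering: 1 #
  Legal: 1 #

Most common: Research (3 times)

Research (3 times)
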